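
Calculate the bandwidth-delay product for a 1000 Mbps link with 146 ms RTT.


BDP = bandwidth * RTT
= 1000 Mbps * 146 ms
= 1000 * 1e6 * 146 / 1000 bits
= 146000000 bits
= 18250000 bytes
= 17822.2656 KB
BDP = 146000000 bits (18250000 bytes)


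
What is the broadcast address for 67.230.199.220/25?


Network: 67.230.199.128/25
Host bits = 7
Set all host bits to 1:
Broadcast: 67.230.199.255


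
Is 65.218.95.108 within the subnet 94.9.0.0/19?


Subnet network: 94.9.0.0
Test IP AND mask: 65.218.64.0
No, 65.218.95.108 is not in 94.9.0.0/19


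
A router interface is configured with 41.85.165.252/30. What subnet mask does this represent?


/30 means 30 network bits, 2 host bits
Binary: 11111111111111111111111111111100
Mask: 255.255.255.252


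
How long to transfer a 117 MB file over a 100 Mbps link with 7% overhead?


Effective throughput = 100 * (1 - 7/100) = 93 Mbps
File size in Mb = 117 * 8 = 936 Mb
Time = 936 / 93
Time = 10.0645 seconds


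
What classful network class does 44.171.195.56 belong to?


First octet: 44
Binary: 00101100
0xxxxxxx -> Class A (1-126)
Class A, default mask 255.0.0.0 (/8)


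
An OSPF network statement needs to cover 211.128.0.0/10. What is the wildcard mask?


Subnet mask: 255.192.0.0
Wildcard = 255.255.255.255 - subnet mask
255 - 255 = 0
255 - 192 = 63
255 - 0 = 255
255 - 0 = 255
Wildcard: 0.63.255.255


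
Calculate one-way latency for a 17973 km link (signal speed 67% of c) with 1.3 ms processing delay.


Speed = 0.67 * 3e5 km/s = 201000 km/s
Propagation delay = 17973 / 201000 = 0.0894 s = 89.4179 ms
Processing delay = 1.3 ms
Total one-way latency = 90.7179 ms


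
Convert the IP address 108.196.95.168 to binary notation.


108 = 01101100
196 = 11000100
95 = 01011111
168 = 10101000
Binary: 01101100.11000100.01011111.10101000


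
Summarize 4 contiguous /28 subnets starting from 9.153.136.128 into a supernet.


Original prefix: /28
Number of subnets: 4 = 2^2
New prefix = 28 - 2 = 26
Supernet: 9.153.136.128/26


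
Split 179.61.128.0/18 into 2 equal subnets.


New prefix = 18 + 1 = 19
Each subnet has 8192 addresses
  179.61.128.0/19
  179.61.160.0/19
Subnets: 179.61.128.0/19, 179.61.160.0/19


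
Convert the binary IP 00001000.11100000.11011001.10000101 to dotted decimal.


00001000 = 8
11100000 = 224
11011001 = 217
10000101 = 133
IP: 8.224.217.133


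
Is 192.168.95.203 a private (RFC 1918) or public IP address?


RFC 1918 private ranges:
  10.0.0.0/8 (10.0.0.0 - 10.255.255.255)
  172.16.0.0/12 (172.16.0.0 - 172.31.255.255)
  192.168.0.0/16 (192.168.0.0 - 192.168.255.255)
Private (in 192.168.0.0/16)


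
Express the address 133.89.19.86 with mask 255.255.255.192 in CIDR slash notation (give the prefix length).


Binary: 11111111.11111111.11111111.11000000
Count leading 1s
Prefix: /26


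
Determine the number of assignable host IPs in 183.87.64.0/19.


Host bits = 32 - 19 = 13
Total addresses = 2^13 = 8192
Usable = total - 2 (network and broadcast)
Usable hosts: 8190


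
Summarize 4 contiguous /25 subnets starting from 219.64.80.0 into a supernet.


Original prefix: /25
Number of subnets: 4 = 2^2
New prefix = 25 - 2 = 23
Supernet: 219.64.80.0/23


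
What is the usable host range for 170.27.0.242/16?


Network: 170.27.0.0
Broadcast: 170.27.255.255
First usable = network + 1
Last usable = broadcast - 1
Range: 170.27.0.1 to 170.27.255.254


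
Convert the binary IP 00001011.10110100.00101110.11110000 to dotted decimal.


00001011 = 11
10110100 = 180
00101110 = 46
11110000 = 240
IP: 11.180.46.240


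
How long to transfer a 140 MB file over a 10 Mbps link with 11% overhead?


Effective throughput = 10 * (1 - 11/100) = 8.9 Mbps
File size in Mb = 140 * 8 = 1120 Mb
Time = 1120 / 8.9
Time = 125.8427 seconds


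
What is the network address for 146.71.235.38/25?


IP:   10010010.01000111.11101011.00100110
Mask: 11111111.11111111.11111111.10000000
AND operation:
Net:  10010010.01000111.11101011.00000000
Network: 146.71.235.0/25


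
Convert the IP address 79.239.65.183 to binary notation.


79 = 01001111
239 = 11101111
65 = 01000001
183 = 10110111
Binary: 01001111.11101111.01000001.10110111


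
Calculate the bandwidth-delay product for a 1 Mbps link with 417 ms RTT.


BDP = bandwidth * RTT
= 1 Mbps * 417 ms
= 1 * 1e6 * 417 / 1000 bits
= 417000 bits
= 52125 bytes
= 50.9033 KB
BDP = 417000 bits (52125 bytes)


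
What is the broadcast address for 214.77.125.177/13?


Network: 214.72.0.0/13
Host bits = 19
Set all host bits to 1:
Broadcast: 214.79.255.255


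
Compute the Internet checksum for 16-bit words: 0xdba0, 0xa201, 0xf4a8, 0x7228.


Sum all words (with carry folding):
+ 0xdba0 = 0xdba0
+ 0xa201 = 0x7da2
+ 0xf4a8 = 0x724b
+ 0x7228 = 0xe473
One's complement: ~0xe473
Checksum = 0x1b8c


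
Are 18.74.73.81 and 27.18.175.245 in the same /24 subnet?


Mask: 255.255.255.0
18.74.73.81 AND mask = 18.74.73.0
27.18.175.245 AND mask = 27.18.175.0
No, different subnets (18.74.73.0 vs 27.18.175.0)


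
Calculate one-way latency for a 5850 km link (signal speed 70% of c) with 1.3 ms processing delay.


Speed = 0.7 * 3e5 km/s = 210000 km/s
Propagation delay = 5850 / 210000 = 0.0279 s = 27.8571 ms
Processing delay = 1.3 ms
Total one-way latency = 29.1571 ms


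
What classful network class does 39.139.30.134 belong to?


First octet: 39
Binary: 00100111
0xxxxxxx -> Class A (1-126)
Class A, default mask 255.0.0.0 (/8)


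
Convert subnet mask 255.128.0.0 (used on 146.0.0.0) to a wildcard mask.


Subnet mask: 255.128.0.0
Wildcard = 255.255.255.255 - subnet mask
255 - 255 = 0
255 - 128 = 127
255 - 0 = 255
255 - 0 = 255
Wildcard: 0.127.255.255


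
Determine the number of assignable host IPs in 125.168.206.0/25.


Host bits = 32 - 25 = 7
Total addresses = 2^7 = 128
Usable = total - 2 (network and broadcast)
Usable hosts: 126


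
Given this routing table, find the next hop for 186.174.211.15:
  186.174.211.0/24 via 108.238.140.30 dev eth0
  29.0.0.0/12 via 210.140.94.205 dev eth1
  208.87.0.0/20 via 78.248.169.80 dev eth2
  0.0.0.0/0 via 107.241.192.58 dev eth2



Longest prefix match for 186.174.211.15:
  /24 186.174.211.0: MATCH
  /12 29.0.0.0: no
  /20 208.87.0.0: no
  /0 0.0.0.0: MATCH
Selected: next-hop 108.238.140.30 via eth0 (matched /24)


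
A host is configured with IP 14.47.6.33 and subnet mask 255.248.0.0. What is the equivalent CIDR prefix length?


Binary: 11111111.11111000.00000000.00000000
Count leading 1s
Prefix: /13


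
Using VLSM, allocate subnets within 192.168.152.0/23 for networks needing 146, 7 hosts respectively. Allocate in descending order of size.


146 hosts -> /24 (254 usable): 192.168.152.0/24
7 hosts -> /28 (14 usable): 192.168.153.0/28
Allocation: 192.168.152.0/24 (146 hosts, 254 usable); 192.168.153.0/28 (7 hosts, 14 usable)


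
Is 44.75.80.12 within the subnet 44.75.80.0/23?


Subnet network: 44.75.80.0
Test IP AND mask: 44.75.80.0
Yes, 44.75.80.12 is in 44.75.80.0/23


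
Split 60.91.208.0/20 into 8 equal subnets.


New prefix = 20 + 3 = 23
Each subnet has 512 addresses
  60.91.208.0/23
  60.91.210.0/23
  60.91.212.0/23
  60.91.214.0/23
  60.91.216.0/23
  60.91.218.0/23
  60.91.220.0/23
  60.91.222.0/23
Subnets: 60.91.208.0/23, 60.91.210.0/23, 60.91.212.0/23, 60.91.214.0/23, 60.91.216.0/23, 60.91.218.0/23, 60.91.220.0/23, 60.91.222.0/23


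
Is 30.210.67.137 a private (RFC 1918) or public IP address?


RFC 1918 private ranges:
  10.0.0.0/8 (10.0.0.0 - 10.255.255.255)
  172.16.0.0/12 (172.16.0.0 - 172.31.255.255)
  192.168.0.0/16 (192.168.0.0 - 192.168.255.255)
Public (not in any RFC 1918 range)


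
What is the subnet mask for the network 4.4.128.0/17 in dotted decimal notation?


/17 means 17 network bits, 15 host bits
Binary: 11111111111111111000000000000000
Mask: 255.255.128.0


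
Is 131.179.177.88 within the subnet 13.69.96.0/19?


Subnet network: 13.69.96.0
Test IP AND mask: 131.179.160.0
No, 131.179.177.88 is not in 13.69.96.0/19


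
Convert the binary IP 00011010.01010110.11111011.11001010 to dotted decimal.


00011010 = 26
01010110 = 86
11111011 = 251
11001010 = 202
IP: 26.86.251.202


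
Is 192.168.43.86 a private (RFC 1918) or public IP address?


RFC 1918 private ranges:
  10.0.0.0/8 (10.0.0.0 - 10.255.255.255)
  172.16.0.0/12 (172.16.0.0 - 172.31.255.255)
  192.168.0.0/16 (192.168.0.0 - 192.168.255.255)
Private (in 192.168.0.0/16)


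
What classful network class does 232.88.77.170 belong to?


First octet: 232
Binary: 11101000
1110xxxx -> Class D (224-239)
Class D (multicast), default mask N/A


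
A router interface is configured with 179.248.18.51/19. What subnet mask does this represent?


/19 means 19 network bits, 13 host bits
Binary: 11111111111111111110000000000000
Mask: 255.255.224.0


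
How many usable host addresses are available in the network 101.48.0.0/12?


Host bits = 32 - 12 = 20
Total addresses = 2^20 = 1048576
Usable = total - 2 (network and broadcast)
Usable hosts: 1048574


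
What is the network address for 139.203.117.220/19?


IP:   10001011.11001011.01110101.11011100
Mask: 11111111.11111111.11100000.00000000
AND operation:
Net:  10001011.11001011.01100000.00000000
Network: 139.203.96.0/19


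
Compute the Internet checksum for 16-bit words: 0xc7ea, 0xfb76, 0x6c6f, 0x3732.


Sum all words (with carry folding):
+ 0xc7ea = 0xc7ea
+ 0xfb76 = 0xc361
+ 0x6c6f = 0x2fd1
+ 0x3732 = 0x6703
One's complement: ~0x6703
Checksum = 0x98fc


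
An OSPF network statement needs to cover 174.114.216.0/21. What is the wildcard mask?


Subnet mask: 255.255.248.0
Wildcard = 255.255.255.255 - subnet mask
255 - 255 = 0
255 - 255 = 0
255 - 248 = 7
255 - 0 = 255
Wildcard: 0.0.7.255


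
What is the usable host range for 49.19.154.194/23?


Network: 49.19.154.0
Broadcast: 49.19.155.255
First usable = network + 1
Last usable = broadcast - 1
Range: 49.19.154.1 to 49.19.155.254


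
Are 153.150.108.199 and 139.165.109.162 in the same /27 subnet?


Mask: 255.255.255.224
153.150.108.199 AND mask = 153.150.108.192
139.165.109.162 AND mask = 139.165.109.160
No, different subnets (153.150.108.192 vs 139.165.109.160)


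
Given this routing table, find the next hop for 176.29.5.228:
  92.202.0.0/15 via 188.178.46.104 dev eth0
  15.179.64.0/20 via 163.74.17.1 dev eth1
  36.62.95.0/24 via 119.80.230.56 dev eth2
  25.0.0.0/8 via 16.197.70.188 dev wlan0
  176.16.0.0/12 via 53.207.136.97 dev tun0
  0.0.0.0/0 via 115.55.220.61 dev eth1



Longest prefix match for 176.29.5.228:
  /15 92.202.0.0: no
  /20 15.179.64.0: no
  /24 36.62.95.0: no
  /8 25.0.0.0: no
  /12 176.16.0.0: MATCH
  /0 0.0.0.0: MATCH
Selected: next-hop 53.207.136.97 via tun0 (matched /12)


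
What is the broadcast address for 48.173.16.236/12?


Network: 48.160.0.0/12
Host bits = 20
Set all host bits to 1:
Broadcast: 48.175.255.255


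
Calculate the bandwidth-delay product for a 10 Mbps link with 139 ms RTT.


BDP = bandwidth * RTT
= 10 Mbps * 139 ms
= 10 * 1e6 * 139 / 1000 bits
= 1390000 bits
= 173750 bytes
= 169.6777 KB
BDP = 1390000 bits (173750 bytes)


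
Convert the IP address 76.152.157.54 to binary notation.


76 = 01001100
152 = 10011000
157 = 10011101
54 = 00110110
Binary: 01001100.10011000.10011101.00110110


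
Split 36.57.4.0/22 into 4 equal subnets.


New prefix = 22 + 2 = 24
Each subnet has 256 addresses
  36.57.4.0/24
  36.57.5.0/24
  36.57.6.0/24
  36.57.7.0/24
Subnets: 36.57.4.0/24, 36.57.5.0/24, 36.57.6.0/24, 36.57.7.0/24


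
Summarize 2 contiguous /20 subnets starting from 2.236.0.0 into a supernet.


Original prefix: /20
Number of subnets: 2 = 2^1
New prefix = 20 - 1 = 19
Supernet: 2.236.0.0/19


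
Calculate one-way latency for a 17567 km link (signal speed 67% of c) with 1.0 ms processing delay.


Speed = 0.67 * 3e5 km/s = 201000 km/s
Propagation delay = 17567 / 201000 = 0.0874 s = 87.398 ms
Processing delay = 1.0 ms
Total one-way latency = 88.398 ms


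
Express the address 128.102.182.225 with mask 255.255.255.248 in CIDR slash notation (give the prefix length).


Binary: 11111111.11111111.11111111.11111000
Count leading 1s
Prefix: /29


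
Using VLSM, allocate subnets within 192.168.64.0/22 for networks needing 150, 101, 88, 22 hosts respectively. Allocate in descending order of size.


150 hosts -> /24 (254 usable): 192.168.64.0/24
101 hosts -> /25 (126 usable): 192.168.65.0/25
88 hosts -> /25 (126 usable): 192.168.65.128/25
22 hosts -> /27 (30 usable): 192.168.66.0/27
Allocation: 192.168.64.0/24 (150 hosts, 254 usable); 192.168.65.0/25 (101 hosts, 126 usable); 192.168.65.128/25 (88 hosts, 126 usable); 192.168.66.0/27 (22 hosts, 30 usable)


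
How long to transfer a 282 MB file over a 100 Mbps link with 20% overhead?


Effective throughput = 100 * (1 - 20/100) = 80 Mbps
File size in Mb = 282 * 8 = 2256 Mb
Time = 2256 / 80
Time = 28.2 seconds


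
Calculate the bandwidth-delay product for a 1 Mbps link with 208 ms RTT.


BDP = bandwidth * RTT
= 1 Mbps * 208 ms
= 1 * 1e6 * 208 / 1000 bits
= 208000 bits
= 26000 bytes
= 25.3906 KB
BDP = 208000 bits (26000 bytes)


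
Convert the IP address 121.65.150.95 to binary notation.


121 = 01111001
65 = 01000001
150 = 10010110
95 = 01011111
Binary: 01111001.01000001.10010110.01011111


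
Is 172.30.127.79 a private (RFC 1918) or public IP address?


RFC 1918 private ranges:
  10.0.0.0/8 (10.0.0.0 - 10.255.255.255)
  172.16.0.0/12 (172.16.0.0 - 172.31.255.255)
  192.168.0.0/16 (192.168.0.0 - 192.168.255.255)
Private (in 172.16.0.0/12)


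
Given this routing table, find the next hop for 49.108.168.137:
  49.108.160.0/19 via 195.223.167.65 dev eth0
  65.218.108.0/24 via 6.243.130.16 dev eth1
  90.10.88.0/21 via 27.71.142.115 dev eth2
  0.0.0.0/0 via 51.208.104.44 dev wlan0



Longest prefix match for 49.108.168.137:
  /19 49.108.160.0: MATCH
  /24 65.218.108.0: no
  /21 90.10.88.0: no
  /0 0.0.0.0: MATCH
Selected: next-hop 195.223.167.65 via eth0 (matched /19)


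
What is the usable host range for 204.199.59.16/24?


Network: 204.199.59.0
Broadcast: 204.199.59.255
First usable = network + 1
Last usable = broadcast - 1
Range: 204.199.59.1 to 204.199.59.254


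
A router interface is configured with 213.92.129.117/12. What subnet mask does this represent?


/12 means 12 network bits, 20 host bits
Binary: 11111111111100000000000000000000
Mask: 255.240.0.0


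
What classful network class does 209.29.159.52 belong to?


First octet: 209
Binary: 11010001
110xxxxx -> Class C (192-223)
Class C, default mask 255.255.255.0 (/24)


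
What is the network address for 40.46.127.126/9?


IP:   00101000.00101110.01111111.01111110
Mask: 11111111.10000000.00000000.00000000
AND operation:
Net:  00101000.00000000.00000000.00000000
Network: 40.0.0.0/9


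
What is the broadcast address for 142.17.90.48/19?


Network: 142.17.64.0/19
Host bits = 13
Set all host bits to 1:
Broadcast: 142.17.95.255


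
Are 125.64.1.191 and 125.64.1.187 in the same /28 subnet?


Mask: 255.255.255.240
125.64.1.191 AND mask = 125.64.1.176
125.64.1.187 AND mask = 125.64.1.176
Yes, same subnet (125.64.1.176)


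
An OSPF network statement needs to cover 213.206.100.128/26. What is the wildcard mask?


Subnet mask: 255.255.255.192
Wildcard = 255.255.255.255 - subnet mask
255 - 255 = 0
255 - 255 = 0
255 - 255 = 0
255 - 192 = 63
Wildcard: 0.0.0.63


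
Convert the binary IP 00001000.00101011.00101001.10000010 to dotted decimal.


00001000 = 8
00101011 = 43
00101001 = 41
10000010 = 130
IP: 8.43.41.130


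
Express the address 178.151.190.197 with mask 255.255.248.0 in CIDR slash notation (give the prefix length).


Binary: 11111111.11111111.11111000.00000000
Count leading 1s
Prefix: /21


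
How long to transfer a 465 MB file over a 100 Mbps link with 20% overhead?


Effective throughput = 100 * (1 - 20/100) = 80 Mbps
File size in Mb = 465 * 8 = 3720 Mb
Time = 3720 / 80
Time = 46.5 seconds


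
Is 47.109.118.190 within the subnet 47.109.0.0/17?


Subnet network: 47.109.0.0
Test IP AND mask: 47.109.0.0
Yes, 47.109.118.190 is in 47.109.0.0/17


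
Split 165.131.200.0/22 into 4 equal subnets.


New prefix = 22 + 2 = 24
Each subnet has 256 addresses
  165.131.200.0/24
  165.131.201.0/24
  165.131.202.0/24
  165.131.203.0/24
Subnets: 165.131.200.0/24, 165.131.201.0/24, 165.131.202.0/24, 165.131.203.0/24


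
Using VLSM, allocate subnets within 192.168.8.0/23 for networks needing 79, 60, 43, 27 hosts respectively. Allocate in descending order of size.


79 hosts -> /25 (126 usable): 192.168.8.0/25
60 hosts -> /26 (62 usable): 192.168.8.128/26
43 hosts -> /26 (62 usable): 192.168.8.192/26
27 hosts -> /27 (30 usable): 192.168.9.0/27
Allocation: 192.168.8.0/25 (79 hosts, 126 usable); 192.168.8.128/26 (60 hosts, 62 usable); 192.168.8.192/26 (43 hosts, 62 usable); 192.168.9.0/27 (27 hosts, 30 usable)


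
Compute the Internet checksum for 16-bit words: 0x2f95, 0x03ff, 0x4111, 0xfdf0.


Sum all words (with carry folding):
+ 0x2f95 = 0x2f95
+ 0x03ff = 0x3394
+ 0x4111 = 0x74a5
+ 0xfdf0 = 0x7296
One's complement: ~0x7296
Checksum = 0x8d69


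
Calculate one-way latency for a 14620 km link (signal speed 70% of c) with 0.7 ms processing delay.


Speed = 0.7 * 3e5 km/s = 210000 km/s
Propagation delay = 14620 / 210000 = 0.0696 s = 69.619 ms
Processing delay = 0.7 ms
Total one-way latency = 70.319 ms


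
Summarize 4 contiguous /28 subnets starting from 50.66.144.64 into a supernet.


Original prefix: /28
Number of subnets: 4 = 2^2
New prefix = 28 - 2 = 26
Supernet: 50.66.144.64/26


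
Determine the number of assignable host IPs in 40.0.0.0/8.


Host bits = 32 - 8 = 24
Total addresses = 2^24 = 16777216
Usable = total - 2 (network and broadcast)
Usable hosts: 16777214


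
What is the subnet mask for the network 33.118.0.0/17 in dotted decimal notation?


/17 means 17 network bits, 15 host bits
Binary: 11111111111111111000000000000000
Mask: 255.255.128.0


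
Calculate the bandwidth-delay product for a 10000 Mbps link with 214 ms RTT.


BDP = bandwidth * RTT
= 10000 Mbps * 214 ms
= 10000 * 1e6 * 214 / 1000 bits
= 2140000000 bits
= 267500000 bytes
= 261230.4688 KB
BDP = 2140000000 bits (267500000 bytes)


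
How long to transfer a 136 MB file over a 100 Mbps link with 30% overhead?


Effective throughput = 100 * (1 - 30/100) = 70 Mbps
File size in Mb = 136 * 8 = 1088 Mb
Time = 1088 / 70
Time = 15.5429 seconds


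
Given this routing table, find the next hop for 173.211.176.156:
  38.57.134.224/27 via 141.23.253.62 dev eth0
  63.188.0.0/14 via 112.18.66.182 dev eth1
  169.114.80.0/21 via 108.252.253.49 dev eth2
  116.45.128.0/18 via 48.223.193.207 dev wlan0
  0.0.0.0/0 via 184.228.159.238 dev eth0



Longest prefix match for 173.211.176.156:
  /27 38.57.134.224: no
  /14 63.188.0.0: no
  /21 169.114.80.0: no
  /18 116.45.128.0: no
  /0 0.0.0.0: MATCH
Selected: next-hop 184.228.159.238 via eth0 (matched /0)


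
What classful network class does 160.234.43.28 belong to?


First octet: 160
Binary: 10100000
10xxxxxx -> Class B (128-191)
Class B, default mask 255.255.0.0 (/16)


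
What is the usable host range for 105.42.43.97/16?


Network: 105.42.0.0
Broadcast: 105.42.255.255
First usable = network + 1
Last usable = broadcast - 1
Range: 105.42.0.1 to 105.42.255.254


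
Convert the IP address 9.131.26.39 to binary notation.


9 = 00001001
131 = 10000011
26 = 00011010
39 = 00100111
Binary: 00001001.10000011.00011010.00100111


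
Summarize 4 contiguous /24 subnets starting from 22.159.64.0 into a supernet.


Original prefix: /24
Number of subnets: 4 = 2^2
New prefix = 24 - 2 = 22
Supernet: 22.159.64.0/22


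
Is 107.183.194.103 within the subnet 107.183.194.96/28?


Subnet network: 107.183.194.96
Test IP AND mask: 107.183.194.96
Yes, 107.183.194.103 is in 107.183.194.96/28


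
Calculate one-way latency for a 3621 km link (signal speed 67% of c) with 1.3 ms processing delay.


Speed = 0.67 * 3e5 km/s = 201000 km/s
Propagation delay = 3621 / 201000 = 0.018 s = 18.0149 ms
Processing delay = 1.3 ms
Total one-way latency = 19.3149 ms


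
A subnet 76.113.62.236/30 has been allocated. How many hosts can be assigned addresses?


Host bits = 32 - 30 = 2
Total addresses = 2^2 = 4
Usable = total - 2 (network and broadcast)
Usable hosts: 2


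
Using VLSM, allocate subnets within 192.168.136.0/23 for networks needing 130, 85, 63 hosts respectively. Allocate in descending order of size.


130 hosts -> /24 (254 usable): 192.168.136.0/24
85 hosts -> /25 (126 usable): 192.168.137.0/25
63 hosts -> /25 (126 usable): 192.168.137.128/25
Allocation: 192.168.136.0/24 (130 hosts, 254 usable); 192.168.137.0/25 (85 hosts, 126 usable); 192.168.137.128/25 (63 hosts, 126 usable)


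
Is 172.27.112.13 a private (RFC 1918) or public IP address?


RFC 1918 private ranges:
  10.0.0.0/8 (10.0.0.0 - 10.255.255.255)
  172.16.0.0/12 (172.16.0.0 - 172.31.255.255)
  192.168.0.0/16 (192.168.0.0 - 192.168.255.255)
Private (in 172.16.0.0/12)


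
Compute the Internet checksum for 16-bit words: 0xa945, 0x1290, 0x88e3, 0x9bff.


Sum all words (with carry folding):
+ 0xa945 = 0xa945
+ 0x1290 = 0xbbd5
+ 0x88e3 = 0x44b9
+ 0x9bff = 0xe0b8
One's complement: ~0xe0b8
Checksum = 0x1f47


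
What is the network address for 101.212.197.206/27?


IP:   01100101.11010100.11000101.11001110
Mask: 11111111.11111111.11111111.11100000
AND operation:
Net:  01100101.11010100.11000101.11000000
Network: 101.212.197.192/27


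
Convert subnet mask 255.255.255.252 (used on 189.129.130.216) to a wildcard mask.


Subnet mask: 255.255.255.252
Wildcard = 255.255.255.255 - subnet mask
255 - 255 = 0
255 - 255 = 0
255 - 255 = 0
255 - 252 = 3
Wildcard: 0.0.0.3


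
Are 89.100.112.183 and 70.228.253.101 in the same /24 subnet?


Mask: 255.255.255.0
89.100.112.183 AND mask = 89.100.112.0
70.228.253.101 AND mask = 70.228.253.0
No, different subnets (89.100.112.0 vs 70.228.253.0)


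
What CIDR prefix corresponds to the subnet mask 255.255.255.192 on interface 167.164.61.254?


Binary: 11111111.11111111.11111111.11000000
Count leading 1s
Prefix: /26


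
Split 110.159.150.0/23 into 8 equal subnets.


New prefix = 23 + 3 = 26
Each subnet has 64 addresses
  110.159.150.0/26
  110.159.150.64/26
  110.159.150.128/26
  110.159.150.192/26
  110.159.151.0/26
  110.159.151.64/26
  110.159.151.128/26
  110.159.151.192/26
Subnets: 110.159.150.0/26, 110.159.150.64/26, 110.159.150.128/26, 110.159.150.192/26, 110.159.151.0/26, 110.159.151.64/26, 110.159.151.128/26, 110.159.151.192/26


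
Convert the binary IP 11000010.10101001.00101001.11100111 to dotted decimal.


11000010 = 194
10101001 = 169
00101001 = 41
11100111 = 231
IP: 194.169.41.231


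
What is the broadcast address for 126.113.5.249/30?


Network: 126.113.5.248/30
Host bits = 2
Set all host bits to 1:
Broadcast: 126.113.5.251


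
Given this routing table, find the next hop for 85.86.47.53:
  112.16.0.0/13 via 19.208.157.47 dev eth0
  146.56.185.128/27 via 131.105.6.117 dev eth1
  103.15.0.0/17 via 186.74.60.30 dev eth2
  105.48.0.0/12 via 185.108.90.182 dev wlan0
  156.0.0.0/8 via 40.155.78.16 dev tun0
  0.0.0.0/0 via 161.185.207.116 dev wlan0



Longest prefix match for 85.86.47.53:
  /13 112.16.0.0: no
  /27 146.56.185.128: no
  /17 103.15.0.0: no
  /12 105.48.0.0: no
  /8 156.0.0.0: no
  /0 0.0.0.0: MATCH
Selected: next-hop 161.185.207.116 via wlan0 (matched /0)


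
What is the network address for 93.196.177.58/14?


IP:   01011101.11000100.10110001.00111010
Mask: 11111111.11111100.00000000.00000000
AND operation:
Net:  01011101.11000100.00000000.00000000
Network: 93.196.0.0/14


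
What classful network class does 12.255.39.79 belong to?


First octet: 12
Binary: 00001100
0xxxxxxx -> Class A (1-126)
Class A, default mask 255.0.0.0 (/8)


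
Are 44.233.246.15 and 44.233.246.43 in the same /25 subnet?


Mask: 255.255.255.128
44.233.246.15 AND mask = 44.233.246.0
44.233.246.43 AND mask = 44.233.246.0
Yes, same subnet (44.233.246.0)


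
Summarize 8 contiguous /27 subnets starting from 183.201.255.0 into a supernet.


Original prefix: /27
Number of subnets: 8 = 2^3
New prefix = 27 - 3 = 24
Supernet: 183.201.255.0/24


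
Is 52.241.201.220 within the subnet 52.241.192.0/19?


Subnet network: 52.241.192.0
Test IP AND mask: 52.241.192.0
Yes, 52.241.201.220 is in 52.241.192.0/19


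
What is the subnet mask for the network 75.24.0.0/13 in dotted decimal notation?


/13 means 13 network bits, 19 host bits
Binary: 11111111111110000000000000000000
Mask: 255.248.0.0


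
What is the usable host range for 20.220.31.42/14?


Network: 20.220.0.0
Broadcast: 20.223.255.255
First usable = network + 1
Last usable = broadcast - 1
Range: 20.220.0.1 to 20.223.255.254


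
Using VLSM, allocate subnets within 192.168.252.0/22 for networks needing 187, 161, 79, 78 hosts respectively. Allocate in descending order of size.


187 hosts -> /24 (254 usable): 192.168.252.0/24
161 hosts -> /24 (254 usable): 192.168.253.0/24
79 hosts -> /25 (126 usable): 192.168.254.0/25
78 hosts -> /25 (126 usable): 192.168.254.128/25
Allocation: 192.168.252.0/24 (187 hosts, 254 usable); 192.168.253.0/24 (161 hosts, 254 usable); 192.168.254.0/25 (79 hosts, 126 usable); 192.168.254.128/25 (78 hosts, 126 usable)


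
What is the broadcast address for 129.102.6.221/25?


Network: 129.102.6.128/25
Host bits = 7
Set all host bits to 1:
Broadcast: 129.102.6.255


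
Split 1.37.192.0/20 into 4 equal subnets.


New prefix = 20 + 2 = 22
Each subnet has 1024 addresses
  1.37.192.0/22
  1.37.196.0/22
  1.37.200.0/22
  1.37.204.0/22
Subnets: 1.37.192.0/22, 1.37.196.0/22, 1.37.200.0/22, 1.37.204.0/22


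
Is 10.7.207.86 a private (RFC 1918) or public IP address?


RFC 1918 private ranges:
  10.0.0.0/8 (10.0.0.0 - 10.255.255.255)
  172.16.0.0/12 (172.16.0.0 - 172.31.255.255)
  192.168.0.0/16 (192.168.0.0 - 192.168.255.255)
Private (in 10.0.0.0/8)


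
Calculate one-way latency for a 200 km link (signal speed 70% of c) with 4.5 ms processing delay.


Speed = 0.7 * 3e5 km/s = 210000 km/s
Propagation delay = 200 / 210000 = 0.001 s = 0.9524 ms
Processing delay = 4.5 ms
Total one-way latency = 5.4524 ms


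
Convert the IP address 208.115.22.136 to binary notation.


208 = 11010000
115 = 01110011
22 = 00010110
136 = 10001000
Binary: 11010000.01110011.00010110.10001000


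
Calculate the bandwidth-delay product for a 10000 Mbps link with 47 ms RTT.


BDP = bandwidth * RTT
= 10000 Mbps * 47 ms
= 10000 * 1e6 * 47 / 1000 bits
= 470000000 bits
= 58750000 bytes
= 57373.0469 KB
BDP = 470000000 bits (58750000 bytes)


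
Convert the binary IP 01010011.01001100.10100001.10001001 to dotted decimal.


01010011 = 83
01001100 = 76
10100001 = 161
10001001 = 137
IP: 83.76.161.137


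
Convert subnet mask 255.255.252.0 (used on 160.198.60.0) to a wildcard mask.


Subnet mask: 255.255.252.0
Wildcard = 255.255.255.255 - subnet mask
255 - 255 = 0
255 - 255 = 0
255 - 252 = 3
255 - 0 = 255
Wildcard: 0.0.3.255


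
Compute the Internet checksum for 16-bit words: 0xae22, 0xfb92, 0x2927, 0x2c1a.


Sum all words (with carry folding):
+ 0xae22 = 0xae22
+ 0xfb92 = 0xa9b5
+ 0x2927 = 0xd2dc
+ 0x2c1a = 0xfef6
One's complement: ~0xfef6
Checksum = 0x0109


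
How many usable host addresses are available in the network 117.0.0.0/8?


Host bits = 32 - 8 = 24
Total addresses = 2^24 = 16777216
Usable = total - 2 (network and broadcast)
Usable hosts: 16777214


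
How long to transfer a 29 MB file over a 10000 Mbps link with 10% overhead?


Effective throughput = 10000 * (1 - 10/100) = 9000 Mbps
File size in Mb = 29 * 8 = 232 Mb
Time = 232 / 9000
Time = 0.0258 seconds


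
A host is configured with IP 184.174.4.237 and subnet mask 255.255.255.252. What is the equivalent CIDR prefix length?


Binary: 11111111.11111111.11111111.11111100
Count leading 1s
Prefix: /30


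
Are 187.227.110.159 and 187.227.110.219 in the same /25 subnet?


Mask: 255.255.255.128
187.227.110.159 AND mask = 187.227.110.128
187.227.110.219 AND mask = 187.227.110.128
Yes, same subnet (187.227.110.128)


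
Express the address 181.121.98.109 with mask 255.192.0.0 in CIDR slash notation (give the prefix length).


Binary: 11111111.11000000.00000000.00000000
Count leading 1s
Prefix: /10


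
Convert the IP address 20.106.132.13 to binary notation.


20 = 00010100
106 = 01101010
132 = 10000100
13 = 00001101
Binary: 00010100.01101010.10000100.00001101


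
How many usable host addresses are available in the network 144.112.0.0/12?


Host bits = 32 - 12 = 20
Total addresses = 2^20 = 1048576
Usable = total - 2 (network and broadcast)
Usable hosts: 1048574


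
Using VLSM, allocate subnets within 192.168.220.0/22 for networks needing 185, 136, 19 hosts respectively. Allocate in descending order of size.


185 hosts -> /24 (254 usable): 192.168.220.0/24
136 hosts -> /24 (254 usable): 192.168.221.0/24
19 hosts -> /27 (30 usable): 192.168.222.0/27
Allocation: 192.168.220.0/24 (185 hosts, 254 usable); 192.168.221.0/24 (136 hosts, 254 usable); 192.168.222.0/27 (19 hosts, 30 usable)


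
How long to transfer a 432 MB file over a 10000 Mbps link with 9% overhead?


Effective throughput = 10000 * (1 - 9/100) = 9100 Mbps
File size in Mb = 432 * 8 = 3456 Mb
Time = 3456 / 9100
Time = 0.3798 seconds


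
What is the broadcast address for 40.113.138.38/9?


Network: 40.0.0.0/9
Host bits = 23
Set all host bits to 1:
Broadcast: 40.127.255.255


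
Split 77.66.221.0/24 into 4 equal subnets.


New prefix = 24 + 2 = 26
Each subnet has 64 addresses
  77.66.221.0/26
  77.66.221.64/26
  77.66.221.128/26
  77.66.221.192/26
Subnets: 77.66.221.0/26, 77.66.221.64/26, 77.66.221.128/26, 77.66.221.192/26


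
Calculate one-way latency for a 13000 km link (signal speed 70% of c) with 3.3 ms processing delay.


Speed = 0.7 * 3e5 km/s = 210000 km/s
Propagation delay = 13000 / 210000 = 0.0619 s = 61.9048 ms
Processing delay = 3.3 ms
Total one-way latency = 65.2048 ms


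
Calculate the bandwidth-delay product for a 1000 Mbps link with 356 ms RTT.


BDP = bandwidth * RTT
= 1000 Mbps * 356 ms
= 1000 * 1e6 * 356 / 1000 bits
= 356000000 bits
= 44500000 bytes
= 43457.0312 KB
BDP = 356000000 bits (44500000 bytes)


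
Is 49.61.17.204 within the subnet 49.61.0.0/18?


Subnet network: 49.61.0.0
Test IP AND mask: 49.61.0.0
Yes, 49.61.17.204 is in 49.61.0.0/18


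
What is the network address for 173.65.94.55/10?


IP:   10101101.01000001.01011110.00110111
Mask: 11111111.11000000.00000000.00000000
AND operation:
Net:  10101101.01000000.00000000.00000000
Network: 173.64.0.0/10


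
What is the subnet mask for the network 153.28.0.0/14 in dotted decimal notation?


/14 means 14 network bits, 18 host bits
Binary: 11111111111111000000000000000000
Mask: 255.252.0.0


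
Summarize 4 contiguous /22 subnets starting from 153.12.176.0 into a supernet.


Original prefix: /22
Number of subnets: 4 = 2^2
New prefix = 22 - 2 = 20
Supernet: 153.12.176.0/20


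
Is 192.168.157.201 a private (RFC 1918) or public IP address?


RFC 1918 private ranges:
  10.0.0.0/8 (10.0.0.0 - 10.255.255.255)
  172.16.0.0/12 (172.16.0.0 - 172.31.255.255)
  192.168.0.0/16 (192.168.0.0 - 192.168.255.255)
Private (in 192.168.0.0/16)


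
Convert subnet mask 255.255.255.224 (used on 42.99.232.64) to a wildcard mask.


Subnet mask: 255.255.255.224
Wildcard = 255.255.255.255 - subnet mask
255 - 255 = 0
255 - 255 = 0
255 - 255 = 0
255 - 224 = 31
Wildcard: 0.0.0.31


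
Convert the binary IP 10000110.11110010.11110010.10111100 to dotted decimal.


10000110 = 134
11110010 = 242
11110010 = 242
10111100 = 188
IP: 134.242.242.188


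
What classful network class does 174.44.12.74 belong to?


First octet: 174
Binary: 10101110
10xxxxxx -> Class B (128-191)
Class B, default mask 255.255.0.0 (/16)


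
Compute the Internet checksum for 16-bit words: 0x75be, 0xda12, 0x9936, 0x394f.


Sum all words (with carry folding):
+ 0x75be = 0x75be
+ 0xda12 = 0x4fd1
+ 0x9936 = 0xe907
+ 0x394f = 0x2257
One's complement: ~0x2257
Checksum = 0xdda8


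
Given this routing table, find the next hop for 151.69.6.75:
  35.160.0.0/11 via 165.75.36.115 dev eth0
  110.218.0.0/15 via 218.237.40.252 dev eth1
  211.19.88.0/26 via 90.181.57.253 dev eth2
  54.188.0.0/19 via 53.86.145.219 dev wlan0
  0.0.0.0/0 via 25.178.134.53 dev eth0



Longest prefix match for 151.69.6.75:
  /11 35.160.0.0: no
  /15 110.218.0.0: no
  /26 211.19.88.0: no
  /19 54.188.0.0: no
  /0 0.0.0.0: MATCH
Selected: next-hop 25.178.134.53 via eth0 (matched /0)


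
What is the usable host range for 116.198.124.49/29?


Network: 116.198.124.48
Broadcast: 116.198.124.55
First usable = network + 1
Last usable = broadcast - 1
Range: 116.198.124.49 to 116.198.124.54


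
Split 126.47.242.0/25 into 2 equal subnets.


New prefix = 25 + 1 = 26
Each subnet has 64 addresses
  126.47.242.0/26
  126.47.242.64/26
Subnets: 126.47.242.0/26, 126.47.242.64/26


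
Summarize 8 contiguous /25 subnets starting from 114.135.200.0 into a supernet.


Original prefix: /25
Number of subnets: 8 = 2^3
New prefix = 25 - 3 = 22
Supernet: 114.135.200.0/22


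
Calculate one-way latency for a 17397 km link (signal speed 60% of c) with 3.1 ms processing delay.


Speed = 0.6 * 3e5 km/s = 180000 km/s
Propagation delay = 17397 / 180000 = 0.0966 s = 96.65 ms
Processing delay = 3.1 ms
Total one-way latency = 99.75 ms


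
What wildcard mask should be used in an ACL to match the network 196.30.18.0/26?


Subnet mask: 255.255.255.192
Wildcard = 255.255.255.255 - subnet mask
255 - 255 = 0
255 - 255 = 0
255 - 255 = 0
255 - 192 = 63
Wildcard: 0.0.0.63


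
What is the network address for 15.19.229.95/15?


IP:   00001111.00010011.11100101.01011111
Mask: 11111111.11111110.00000000.00000000
AND operation:
Net:  00001111.00010010.00000000.00000000
Network: 15.18.0.0/15


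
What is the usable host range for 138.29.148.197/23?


Network: 138.29.148.0
Broadcast: 138.29.149.255
First usable = network + 1
Last usable = broadcast - 1
Range: 138.29.148.1 to 138.29.149.254


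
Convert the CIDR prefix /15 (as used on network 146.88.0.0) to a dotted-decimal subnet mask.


/15 means 15 network bits, 17 host bits
Binary: 11111111111111100000000000000000
Mask: 255.254.0.0


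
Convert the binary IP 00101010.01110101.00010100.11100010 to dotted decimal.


00101010 = 42
01110101 = 117
00010100 = 20
11100010 = 226
IP: 42.117.20.226


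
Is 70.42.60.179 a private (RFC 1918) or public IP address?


RFC 1918 private ranges:
  10.0.0.0/8 (10.0.0.0 - 10.255.255.255)
  172.16.0.0/12 (172.16.0.0 - 172.31.255.255)
  192.168.0.0/16 (192.168.0.0 - 192.168.255.255)
Public (not in any RFC 1918 range)


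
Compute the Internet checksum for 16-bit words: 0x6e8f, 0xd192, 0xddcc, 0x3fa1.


Sum all words (with carry folding):
+ 0x6e8f = 0x6e8f
+ 0xd192 = 0x4022
+ 0xddcc = 0x1def
+ 0x3fa1 = 0x5d90
One's complement: ~0x5d90
Checksum = 0xa26f


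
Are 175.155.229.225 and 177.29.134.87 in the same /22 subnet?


Mask: 255.255.252.0
175.155.229.225 AND mask = 175.155.228.0
177.29.134.87 AND mask = 177.29.132.0
No, different subnets (175.155.228.0 vs 177.29.132.0)


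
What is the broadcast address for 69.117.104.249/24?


Network: 69.117.104.0/24
Host bits = 8
Set all host bits to 1:
Broadcast: 69.117.104.255


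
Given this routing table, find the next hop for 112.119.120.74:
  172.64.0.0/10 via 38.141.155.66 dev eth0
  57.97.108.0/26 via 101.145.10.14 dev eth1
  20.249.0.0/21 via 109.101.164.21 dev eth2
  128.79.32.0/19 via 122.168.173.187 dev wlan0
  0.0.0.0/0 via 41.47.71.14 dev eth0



Longest prefix match for 112.119.120.74:
  /10 172.64.0.0: no
  /26 57.97.108.0: no
  /21 20.249.0.0: no
  /19 128.79.32.0: no
  /0 0.0.0.0: MATCH
Selected: next-hop 41.47.71.14 via eth0 (matched /0)


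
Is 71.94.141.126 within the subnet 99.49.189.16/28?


Subnet network: 99.49.189.16
Test IP AND mask: 71.94.141.112
No, 71.94.141.126 is not in 99.49.189.16/28


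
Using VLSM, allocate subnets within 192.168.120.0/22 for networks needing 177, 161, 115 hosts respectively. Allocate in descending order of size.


177 hosts -> /24 (254 usable): 192.168.120.0/24
161 hosts -> /24 (254 usable): 192.168.121.0/24
115 hosts -> /25 (126 usable): 192.168.122.0/25
Allocation: 192.168.120.0/24 (177 hosts, 254 usable); 192.168.121.0/24 (161 hosts, 254 usable); 192.168.122.0/25 (115 hosts, 126 usable)


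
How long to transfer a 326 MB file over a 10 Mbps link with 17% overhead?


Effective throughput = 10 * (1 - 17/100) = 8.3 Mbps
File size in Mb = 326 * 8 = 2608 Mb
Time = 2608 / 8.3
Time = 314.2169 seconds


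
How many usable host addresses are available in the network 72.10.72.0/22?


Host bits = 32 - 22 = 10
Total addresses = 2^10 = 1024
Usable = total - 2 (network and broadcast)
Usable hosts: 1022


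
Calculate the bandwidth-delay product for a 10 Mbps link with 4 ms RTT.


BDP = bandwidth * RTT
= 10 Mbps * 4 ms
= 10 * 1e6 * 4 / 1000 bits
= 40000 bits
= 5000 bytes
= 4.8828 KB
BDP = 40000 bits (5000 bytes)


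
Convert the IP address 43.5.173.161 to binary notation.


43 = 00101011
5 = 00000101
173 = 10101101
161 = 10100001
Binary: 00101011.00000101.10101101.10100001


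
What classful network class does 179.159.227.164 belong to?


First octet: 179
Binary: 10110011
10xxxxxx -> Class B (128-191)
Class B, default mask 255.255.0.0 (/16)


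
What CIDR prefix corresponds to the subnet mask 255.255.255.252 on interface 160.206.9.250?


Binary: 11111111.11111111.11111111.11111100
Count leading 1s
Prefix: /30


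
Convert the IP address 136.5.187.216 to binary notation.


136 = 10001000
5 = 00000101
187 = 10111011
216 = 11011000
Binary: 10001000.00000101.10111011.11011000


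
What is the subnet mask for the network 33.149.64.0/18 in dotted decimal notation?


/18 means 18 network bits, 14 host bits
Binary: 11111111111111111100000000000000
Mask: 255.255.192.0


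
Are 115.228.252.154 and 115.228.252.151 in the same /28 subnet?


Mask: 255.255.255.240
115.228.252.154 AND mask = 115.228.252.144
115.228.252.151 AND mask = 115.228.252.144
Yes, same subnet (115.228.252.144)


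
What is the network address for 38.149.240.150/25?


IP:   00100110.10010101.11110000.10010110
Mask: 11111111.11111111.11111111.10000000
AND operation:
Net:  00100110.10010101.11110000.10000000
Network: 38.149.240.128/25


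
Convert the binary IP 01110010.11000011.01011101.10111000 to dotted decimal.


01110010 = 114
11000011 = 195
01011101 = 93
10111000 = 184
IP: 114.195.93.184


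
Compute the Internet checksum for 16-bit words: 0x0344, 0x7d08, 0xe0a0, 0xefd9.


Sum all words (with carry folding):
+ 0x0344 = 0x0344
+ 0x7d08 = 0x804c
+ 0xe0a0 = 0x60ed
+ 0xefd9 = 0x50c7
One's complement: ~0x50c7
Checksum = 0xaf38


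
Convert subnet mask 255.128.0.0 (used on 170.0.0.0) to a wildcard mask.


Subnet mask: 255.128.0.0
Wildcard = 255.255.255.255 - subnet mask
255 - 255 = 0
255 - 128 = 127
255 - 0 = 255
255 - 0 = 255
Wildcard: 0.127.255.255


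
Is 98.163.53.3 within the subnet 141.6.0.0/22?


Subnet network: 141.6.0.0
Test IP AND mask: 98.163.52.0
No, 98.163.53.3 is not in 141.6.0.0/22


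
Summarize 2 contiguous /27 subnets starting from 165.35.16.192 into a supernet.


Original prefix: /27
Number of subnets: 2 = 2^1
New prefix = 27 - 1 = 26
Supernet: 165.35.16.192/26


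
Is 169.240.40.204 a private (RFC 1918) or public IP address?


RFC 1918 private ranges:
  10.0.0.0/8 (10.0.0.0 - 10.255.255.255)
  172.16.0.0/12 (172.16.0.0 - 172.31.255.255)
  192.168.0.0/16 (192.168.0.0 - 192.168.255.255)
Public (not in any RFC 1918 range)
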